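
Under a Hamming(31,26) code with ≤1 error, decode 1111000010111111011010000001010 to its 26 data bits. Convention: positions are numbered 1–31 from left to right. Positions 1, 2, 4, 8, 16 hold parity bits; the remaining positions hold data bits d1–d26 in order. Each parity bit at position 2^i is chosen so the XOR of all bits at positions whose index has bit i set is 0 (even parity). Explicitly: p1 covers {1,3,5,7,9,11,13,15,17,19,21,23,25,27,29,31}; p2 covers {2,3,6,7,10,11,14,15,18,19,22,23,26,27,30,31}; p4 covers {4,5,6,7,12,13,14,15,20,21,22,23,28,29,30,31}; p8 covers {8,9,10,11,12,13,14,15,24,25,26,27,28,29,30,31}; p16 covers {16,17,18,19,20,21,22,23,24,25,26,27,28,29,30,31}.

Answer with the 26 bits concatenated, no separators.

10001011111011010000001010

s1 (pos 1,3,5,7,9,11,13,15,17,19,21,23,25,27,29,31): 1⊕1⊕0⊕0⊕1⊕1⊕1⊕1⊕0⊕1⊕1⊕0⊕0⊕0⊕0⊕0 = 0
s2 (pos 2,3,6,7,10,11,14,15,18,19,22,23,26,27,30,31): 1⊕1⊕0⊕0⊕0⊕1⊕1⊕1⊕1⊕1⊕0⊕0⊕0⊕0⊕1⊕0 = 0
s4 (pos 4,5,6,7,12,13,14,15,20,21,22,23,28,29,30,31): 1⊕0⊕0⊕0⊕1⊕1⊕1⊕1⊕0⊕1⊕0⊕0⊕1⊕0⊕1⊕0 = 0
s8 (pos 8,9,10,11,12,13,14,15,24,25,26,27,28,29,30,31): 0⊕1⊕0⊕1⊕1⊕1⊕1⊕1⊕0⊕0⊕0⊕0⊕1⊕0⊕1⊕0 = 0
s16 (pos 16,17,18,19,20,21,22,23,24,25,26,27,28,29,30,31): 1⊕0⊕1⊕1⊕0⊕1⊕0⊕0⊕0⊕0⊕0⊕0⊕1⊕0⊕1⊕0 = 0
Syndrome s16…s1 = 00000 → no error.
Read data bits from positions 3,5,6,7,9,10,11,12,13,14,15,17,18,19,20,21,22,23,24,25,26,27,28,29,30,31: 10001011111011010000001010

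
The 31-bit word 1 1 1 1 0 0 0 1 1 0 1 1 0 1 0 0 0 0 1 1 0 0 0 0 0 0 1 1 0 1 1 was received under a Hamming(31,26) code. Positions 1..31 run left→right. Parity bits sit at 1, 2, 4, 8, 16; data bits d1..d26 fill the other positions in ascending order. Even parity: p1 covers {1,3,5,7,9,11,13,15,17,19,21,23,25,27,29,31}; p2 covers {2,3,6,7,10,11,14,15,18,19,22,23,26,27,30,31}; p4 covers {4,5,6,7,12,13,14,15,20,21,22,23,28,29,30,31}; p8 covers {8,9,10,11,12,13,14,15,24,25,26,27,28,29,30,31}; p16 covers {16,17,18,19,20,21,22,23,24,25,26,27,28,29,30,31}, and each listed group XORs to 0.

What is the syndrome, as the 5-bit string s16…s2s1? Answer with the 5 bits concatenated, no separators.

s1 (pos 1,3,5,7,9,11,13,15,17,19,21,23,25,27,29,31): 1⊕1⊕0⊕0⊕1⊕1⊕0⊕0⊕0⊕1⊕0⊕0⊕0⊕1⊕0⊕1 = 1
s2 (pos 2,3,6,7,10,11,14,15,18,19,22,23,26,27,30,31): 1⊕1⊕0⊕0⊕0⊕1⊕1⊕0⊕0⊕1⊕0⊕0⊕0⊕1⊕1⊕1 = 0
s4 (pos 4,5,6,7,12,13,14,15,20,21,22,23,28,29,30,31): 1⊕0⊕0⊕0⊕1⊕0⊕1⊕0⊕1⊕0⊕0⊕0⊕1⊕0⊕1⊕1 = 1
s8 (pos 8,9,10,11,12,13,14,15,24,25,26,27,28,29,30,31): 1⊕1⊕0⊕1⊕1⊕0⊕1⊕0⊕0⊕0⊕0⊕1⊕1⊕0⊕1⊕1 = 1
s16 (pos 16,17,18,19,20,21,22,23,24,25,26,27,28,29,30,31): 0⊕0⊕0⊕1⊕1⊕0⊕0⊕0⊕0⊕0⊕0⊕1⊕1⊕0⊕1⊕1 = 0
Syndrome s16…s1 = 01101 → error at position 13.

01101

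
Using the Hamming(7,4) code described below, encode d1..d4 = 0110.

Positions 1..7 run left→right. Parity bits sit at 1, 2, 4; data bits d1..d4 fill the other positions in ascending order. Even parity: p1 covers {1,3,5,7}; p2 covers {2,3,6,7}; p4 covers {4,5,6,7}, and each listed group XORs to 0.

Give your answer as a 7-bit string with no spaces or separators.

Place data at non-parity positions: p1 p2 0 p4 1 1 0
p1 (pos 1,3,5,7): XOR of data positions = 0⊕1⊕0 = 1
p2 (pos 2,3,6,7): XOR of data positions = 0⊕1⊕0 = 1
p4 (pos 4,5,6,7): XOR of data positions = 1⊕1⊕0 = 0
Codeword: 1100110

1100110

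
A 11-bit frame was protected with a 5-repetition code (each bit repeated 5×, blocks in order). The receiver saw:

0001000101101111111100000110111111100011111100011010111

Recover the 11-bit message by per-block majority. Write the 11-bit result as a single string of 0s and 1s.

Block 1 (00010): 1 one → 0
Block 2 (00101): 2 ones → 0
Block 3 (10111): 4 ones → 1
Block 4 (11111): 5 ones → 1
Block 5 (00000): 0 ones → 0
Block 6 (11011): 4 ones → 1
Block 7 (11111): 5 ones → 1
Block 8 (00011): 2 ones → 0
Block 9 (11110): 4 ones → 1
Block 10 (00110): 2 ones → 0
Block 11 (10111): 4 ones → 1

00110110101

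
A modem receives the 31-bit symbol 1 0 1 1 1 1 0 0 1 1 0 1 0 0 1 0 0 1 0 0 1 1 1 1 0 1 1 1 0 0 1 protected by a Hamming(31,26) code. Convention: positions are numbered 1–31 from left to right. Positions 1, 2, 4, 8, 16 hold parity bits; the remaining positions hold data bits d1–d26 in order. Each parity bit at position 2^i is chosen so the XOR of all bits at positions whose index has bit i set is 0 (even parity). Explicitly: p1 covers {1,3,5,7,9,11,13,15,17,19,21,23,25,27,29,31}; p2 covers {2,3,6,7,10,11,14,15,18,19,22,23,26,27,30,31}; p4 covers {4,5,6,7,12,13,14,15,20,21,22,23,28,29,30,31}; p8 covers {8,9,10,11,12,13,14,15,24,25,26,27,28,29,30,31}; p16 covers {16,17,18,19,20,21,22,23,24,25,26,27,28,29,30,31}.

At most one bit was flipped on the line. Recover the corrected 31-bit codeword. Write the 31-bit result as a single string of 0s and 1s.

s1 (pos 1,3,5,7,9,11,13,15,17,19,21,23,25,27,29,31): 1⊕1⊕1⊕0⊕1⊕0⊕0⊕1⊕0⊕0⊕1⊕1⊕0⊕1⊕0⊕1 = 1
s2 (pos 2,3,6,7,10,11,14,15,18,19,22,23,26,27,30,31): 0⊕1⊕1⊕0⊕1⊕0⊕0⊕1⊕1⊕0⊕1⊕1⊕1⊕1⊕0⊕1 = 0
s4 (pos 4,5,6,7,12,13,14,15,20,21,22,23,28,29,30,31): 1⊕1⊕1⊕0⊕1⊕0⊕0⊕1⊕0⊕1⊕1⊕1⊕1⊕0⊕0⊕1 = 0
s8 (pos 8,9,10,11,12,13,14,15,24,25,26,27,28,29,30,31): 0⊕1⊕1⊕0⊕1⊕0⊕0⊕1⊕1⊕0⊕1⊕1⊕1⊕0⊕0⊕1 = 1
s16 (pos 16,17,18,19,20,21,22,23,24,25,26,27,28,29,30,31): 0⊕0⊕1⊕0⊕0⊕1⊕1⊕1⊕1⊕0⊕1⊕1⊕1⊕0⊕0⊕1 = 1
Syndrome s16…s1 = 11001 → error at position 25.
Flip position 25: 1011110011010010010011110111001 → 1011110011010010010011111111001

1011110011010010010011111111001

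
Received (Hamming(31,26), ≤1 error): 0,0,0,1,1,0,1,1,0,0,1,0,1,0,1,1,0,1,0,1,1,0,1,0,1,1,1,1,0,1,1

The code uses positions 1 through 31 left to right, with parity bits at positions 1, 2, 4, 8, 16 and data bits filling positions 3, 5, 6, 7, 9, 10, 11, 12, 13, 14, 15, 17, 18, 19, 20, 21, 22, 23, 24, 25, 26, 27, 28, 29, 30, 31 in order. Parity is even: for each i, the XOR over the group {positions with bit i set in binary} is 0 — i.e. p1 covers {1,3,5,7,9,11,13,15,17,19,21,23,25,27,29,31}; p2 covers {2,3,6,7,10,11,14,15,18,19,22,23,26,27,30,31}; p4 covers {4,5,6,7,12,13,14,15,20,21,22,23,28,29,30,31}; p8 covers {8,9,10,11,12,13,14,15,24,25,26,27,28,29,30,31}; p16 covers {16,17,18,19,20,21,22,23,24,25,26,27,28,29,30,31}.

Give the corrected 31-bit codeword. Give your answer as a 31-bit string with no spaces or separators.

s1 (pos 1,3,5,7,9,11,13,15,17,19,21,23,25,27,29,31): 0⊕0⊕1⊕1⊕0⊕1⊕1⊕1⊕0⊕0⊕1⊕1⊕1⊕1⊕0⊕1 = 0
s2 (pos 2,3,6,7,10,11,14,15,18,19,22,23,26,27,30,31): 0⊕0⊕0⊕1⊕0⊕1⊕0⊕1⊕1⊕0⊕0⊕1⊕1⊕1⊕1⊕1 = 1
s4 (pos 4,5,6,7,12,13,14,15,20,21,22,23,28,29,30,31): 1⊕1⊕0⊕1⊕0⊕1⊕0⊕1⊕1⊕1⊕0⊕1⊕1⊕0⊕1⊕1 = 1
s8 (pos 8,9,10,11,12,13,14,15,24,25,26,27,28,29,30,31): 1⊕0⊕0⊕1⊕0⊕1⊕0⊕1⊕0⊕1⊕1⊕1⊕1⊕0⊕1⊕1 = 0
s16 (pos 16,17,18,19,20,21,22,23,24,25,26,27,28,29,30,31): 1⊕0⊕1⊕0⊕1⊕1⊕0⊕1⊕0⊕1⊕1⊕1⊕1⊕0⊕1⊕1 = 1
Syndrome s16…s1 = 10110 → error at position 22.
Flip position 22: 0001101100101011010110101111011 → 0001101100101011010111101111011

0001101100101011010111101111011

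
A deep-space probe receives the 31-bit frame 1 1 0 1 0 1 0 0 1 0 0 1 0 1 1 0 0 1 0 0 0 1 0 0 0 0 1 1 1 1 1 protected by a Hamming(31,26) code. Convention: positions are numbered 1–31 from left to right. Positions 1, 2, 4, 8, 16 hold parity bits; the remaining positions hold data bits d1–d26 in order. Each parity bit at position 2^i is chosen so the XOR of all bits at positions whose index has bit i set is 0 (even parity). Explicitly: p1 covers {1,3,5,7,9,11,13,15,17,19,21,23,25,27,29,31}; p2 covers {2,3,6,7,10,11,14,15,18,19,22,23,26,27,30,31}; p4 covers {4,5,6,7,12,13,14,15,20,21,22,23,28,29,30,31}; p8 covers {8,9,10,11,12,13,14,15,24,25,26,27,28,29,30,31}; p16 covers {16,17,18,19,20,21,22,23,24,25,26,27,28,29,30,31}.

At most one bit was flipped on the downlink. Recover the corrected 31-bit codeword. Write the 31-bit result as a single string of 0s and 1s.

s1 (pos 1,3,5,7,9,11,13,15,17,19,21,23,25,27,29,31): 1⊕0⊕0⊕0⊕1⊕0⊕0⊕1⊕0⊕0⊕0⊕0⊕0⊕1⊕1⊕1 = 0
s2 (pos 2,3,6,7,10,11,14,15,18,19,22,23,26,27,30,31): 1⊕0⊕1⊕0⊕0⊕0⊕1⊕1⊕1⊕0⊕1⊕0⊕0⊕1⊕1⊕1 = 1
s4 (pos 4,5,6,7,12,13,14,15,20,21,22,23,28,29,30,31): 1⊕0⊕1⊕0⊕1⊕0⊕1⊕1⊕0⊕0⊕1⊕0⊕1⊕1⊕1⊕1 = 0
s8 (pos 8,9,10,11,12,13,14,15,24,25,26,27,28,29,30,31): 0⊕1⊕0⊕0⊕1⊕0⊕1⊕1⊕0⊕0⊕0⊕1⊕1⊕1⊕1⊕1 = 1
s16 (pos 16,17,18,19,20,21,22,23,24,25,26,27,28,29,30,31): 0⊕0⊕1⊕0⊕0⊕0⊕1⊕0⊕0⊕0⊕0⊕1⊕1⊕1⊕1⊕1 = 1
Syndrome s16…s1 = 11010 → error at position 26.
Flip position 26: 1101010010010110010001000011111 → 1101010010010110010001000111111

1101010010010110010001000111111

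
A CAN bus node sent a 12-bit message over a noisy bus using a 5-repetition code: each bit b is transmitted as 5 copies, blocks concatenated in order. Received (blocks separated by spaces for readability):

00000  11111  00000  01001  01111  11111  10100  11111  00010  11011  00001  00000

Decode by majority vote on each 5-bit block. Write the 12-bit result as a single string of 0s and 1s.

010011010100

Block 1 (00000): 0 ones → 0
Block 2 (11111): 5 ones → 1
Block 3 (00000): 0 ones → 0
Block 4 (01001): 2 ones → 0
Block 5 (01111): 4 ones → 1
Block 6 (11111): 5 ones → 1
Block 7 (10100): 2 ones → 0
Block 8 (11111): 5 ones → 1
Block 9 (00010): 1 one → 0
Block 10 (11011): 4 ones → 1
Block 11 (00001): 1 one → 0
Block 12 (00000): 0 ones → 0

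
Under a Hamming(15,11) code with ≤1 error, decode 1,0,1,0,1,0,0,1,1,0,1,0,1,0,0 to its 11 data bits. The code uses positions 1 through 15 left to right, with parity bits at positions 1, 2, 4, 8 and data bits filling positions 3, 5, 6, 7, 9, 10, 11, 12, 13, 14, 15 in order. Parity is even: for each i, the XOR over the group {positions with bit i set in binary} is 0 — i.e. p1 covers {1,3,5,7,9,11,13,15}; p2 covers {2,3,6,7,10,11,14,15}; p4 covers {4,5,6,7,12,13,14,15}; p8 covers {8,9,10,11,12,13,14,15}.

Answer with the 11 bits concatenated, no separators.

11001010100

s1 (pos 1,3,5,7,9,11,13,15): 1⊕1⊕1⊕0⊕1⊕1⊕1⊕0 = 0
s2 (pos 2,3,6,7,10,11,14,15): 0⊕1⊕0⊕0⊕0⊕1⊕0⊕0 = 0
s4 (pos 4,5,6,7,12,13,14,15): 0⊕1⊕0⊕0⊕0⊕1⊕0⊕0 = 0
s8 (pos 8,9,10,11,12,13,14,15): 1⊕1⊕0⊕1⊕0⊕1⊕0⊕0 = 0
Syndrome s8…s1 = 0000 → no error.
Read data bits from positions 3,5,6,7,9,10,11,12,13,14,15: 11001010100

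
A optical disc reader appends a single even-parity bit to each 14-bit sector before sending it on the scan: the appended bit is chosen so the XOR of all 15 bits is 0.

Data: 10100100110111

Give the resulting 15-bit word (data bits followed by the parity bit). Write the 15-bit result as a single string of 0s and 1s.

XOR of the 14 data bits: 1⊕0⊕1⊕0⊕0⊕1⊕0⊕0⊕1⊕1⊕0⊕1⊕1⊕1 = 0
Parity bit = 0 (so all 15 bits XOR to 0).

101001001101110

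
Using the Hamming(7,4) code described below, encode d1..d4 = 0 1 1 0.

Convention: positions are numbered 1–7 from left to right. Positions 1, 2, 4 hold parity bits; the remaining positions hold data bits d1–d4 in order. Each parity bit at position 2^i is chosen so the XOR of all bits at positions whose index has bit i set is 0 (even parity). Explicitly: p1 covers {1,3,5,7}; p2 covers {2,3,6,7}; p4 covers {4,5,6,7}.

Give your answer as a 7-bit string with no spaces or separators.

Place data at non-parity positions: p1 p2 0 p4 1 1 0
p1 (pos 1,3,5,7): XOR of data positions = 0⊕1⊕0 = 1
p2 (pos 2,3,6,7): XOR of data positions = 0⊕1⊕0 = 1
p4 (pos 4,5,6,7): XOR of data positions = 1⊕1⊕0 = 0
Codeword: 1100110

1100110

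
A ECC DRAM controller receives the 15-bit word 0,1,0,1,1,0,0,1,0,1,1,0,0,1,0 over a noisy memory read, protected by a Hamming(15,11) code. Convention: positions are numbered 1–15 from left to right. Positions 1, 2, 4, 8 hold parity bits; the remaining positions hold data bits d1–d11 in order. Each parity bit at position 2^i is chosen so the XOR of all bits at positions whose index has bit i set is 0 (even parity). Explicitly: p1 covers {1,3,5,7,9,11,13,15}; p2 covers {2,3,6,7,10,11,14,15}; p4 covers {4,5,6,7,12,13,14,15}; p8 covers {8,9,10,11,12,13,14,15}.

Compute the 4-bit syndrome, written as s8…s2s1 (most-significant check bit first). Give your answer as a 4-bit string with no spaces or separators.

s1 (pos 1,3,5,7,9,11,13,15): 0⊕0⊕1⊕0⊕0⊕1⊕0⊕0 = 0
s2 (pos 2,3,6,7,10,11,14,15): 1⊕0⊕0⊕0⊕1⊕1⊕1⊕0 = 0
s4 (pos 4,5,6,7,12,13,14,15): 1⊕1⊕0⊕0⊕0⊕0⊕1⊕0 = 1
s8 (pos 8,9,10,11,12,13,14,15): 1⊕0⊕1⊕1⊕0⊕0⊕1⊕0 = 0
Syndrome s8…s1 = 0100 → error at position 4.

0100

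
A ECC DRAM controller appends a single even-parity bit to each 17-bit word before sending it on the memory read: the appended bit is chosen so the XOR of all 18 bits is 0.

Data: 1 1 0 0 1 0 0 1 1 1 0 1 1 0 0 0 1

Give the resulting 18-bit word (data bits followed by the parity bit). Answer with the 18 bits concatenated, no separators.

110010011101100011

XOR of the 17 data bits: 1⊕1⊕0⊕0⊕1⊕0⊕0⊕1⊕1⊕1⊕0⊕1⊕1⊕0⊕0⊕0⊕1 = 1
Parity bit = 1 (so all 18 bits XOR to 0).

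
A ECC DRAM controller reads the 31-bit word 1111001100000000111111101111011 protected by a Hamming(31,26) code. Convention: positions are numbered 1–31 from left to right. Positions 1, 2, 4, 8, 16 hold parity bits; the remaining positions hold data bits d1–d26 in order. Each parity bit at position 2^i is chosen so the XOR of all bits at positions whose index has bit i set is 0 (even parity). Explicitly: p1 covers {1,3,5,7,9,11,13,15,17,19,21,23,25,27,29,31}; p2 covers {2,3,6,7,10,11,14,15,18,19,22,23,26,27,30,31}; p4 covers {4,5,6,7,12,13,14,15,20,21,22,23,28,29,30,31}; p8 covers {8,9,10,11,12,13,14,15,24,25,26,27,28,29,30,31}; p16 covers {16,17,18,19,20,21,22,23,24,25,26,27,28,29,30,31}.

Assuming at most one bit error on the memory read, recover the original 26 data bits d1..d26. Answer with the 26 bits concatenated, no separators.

s1 (pos 1,3,5,7,9,11,13,15,17,19,21,23,25,27,29,31): 1⊕1⊕0⊕1⊕0⊕0⊕0⊕0⊕1⊕1⊕1⊕1⊕1⊕1⊕0⊕1 = 0
s2 (pos 2,3,6,7,10,11,14,15,18,19,22,23,26,27,30,31): 1⊕1⊕0⊕1⊕0⊕0⊕0⊕0⊕1⊕1⊕1⊕1⊕1⊕1⊕1⊕1 = 1
s4 (pos 4,5,6,7,12,13,14,15,20,21,22,23,28,29,30,31): 1⊕0⊕0⊕1⊕0⊕0⊕0⊕0⊕1⊕1⊕1⊕1⊕1⊕0⊕1⊕1 = 1
s8 (pos 8,9,10,11,12,13,14,15,24,25,26,27,28,29,30,31): 1⊕0⊕0⊕0⊕0⊕0⊕0⊕0⊕0⊕1⊕1⊕1⊕1⊕0⊕1⊕1 = 1
s16 (pos 16,17,18,19,20,21,22,23,24,25,26,27,28,29,30,31): 0⊕1⊕1⊕1⊕1⊕1⊕1⊕1⊕0⊕1⊕1⊕1⊕1⊕0⊕1⊕1 = 1
Syndrome s16…s1 = 11110 → error at position 30.
Flip position 30: 1111001100000000111111101111011 → 1111001100000000111111101111001
Read data bits from positions 3,5,6,7,9,10,11,12,13,14,15,17,18,19,20,21,22,23,24,25,26,27,28,29,30,31: 10010000000111111101111001

10010000000111111101111001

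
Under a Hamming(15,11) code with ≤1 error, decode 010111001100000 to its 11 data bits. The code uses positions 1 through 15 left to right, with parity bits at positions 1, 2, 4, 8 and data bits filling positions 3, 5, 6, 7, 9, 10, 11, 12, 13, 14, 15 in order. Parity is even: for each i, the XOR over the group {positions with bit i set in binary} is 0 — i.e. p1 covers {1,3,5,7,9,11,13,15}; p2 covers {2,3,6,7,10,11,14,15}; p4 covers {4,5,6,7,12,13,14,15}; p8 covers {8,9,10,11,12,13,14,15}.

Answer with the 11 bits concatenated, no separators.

s1 (pos 1,3,5,7,9,11,13,15): 0⊕0⊕1⊕0⊕1⊕0⊕0⊕0 = 0
s2 (pos 2,3,6,7,10,11,14,15): 1⊕0⊕1⊕0⊕1⊕0⊕0⊕0 = 1
s4 (pos 4,5,6,7,12,13,14,15): 1⊕1⊕1⊕0⊕0⊕0⊕0⊕0 = 1
s8 (pos 8,9,10,11,12,13,14,15): 0⊕1⊕1⊕0⊕0⊕0⊕0⊕0 = 0
Syndrome s8…s1 = 0110 → error at position 6.
Flip position 6: 010111001100000 → 010110001100000
Read data bits from positions 3,5,6,7,9,10,11,12,13,14,15: 01001100000

01001100000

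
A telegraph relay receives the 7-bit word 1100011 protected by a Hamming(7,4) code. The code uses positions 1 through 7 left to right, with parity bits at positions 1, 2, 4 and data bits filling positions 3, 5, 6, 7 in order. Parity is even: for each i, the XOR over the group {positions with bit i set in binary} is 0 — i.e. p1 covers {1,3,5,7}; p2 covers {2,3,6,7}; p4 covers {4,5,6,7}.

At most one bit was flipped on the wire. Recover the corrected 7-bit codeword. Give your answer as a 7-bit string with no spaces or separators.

s1 (pos 1,3,5,7): 1⊕0⊕0⊕1 = 0
s2 (pos 2,3,6,7): 1⊕0⊕1⊕1 = 1
s4 (pos 4,5,6,7): 0⊕0⊕1⊕1 = 0
Syndrome s4…s1 = 010 → error at position 2.
Flip position 2: 1100011 → 1000011

1000011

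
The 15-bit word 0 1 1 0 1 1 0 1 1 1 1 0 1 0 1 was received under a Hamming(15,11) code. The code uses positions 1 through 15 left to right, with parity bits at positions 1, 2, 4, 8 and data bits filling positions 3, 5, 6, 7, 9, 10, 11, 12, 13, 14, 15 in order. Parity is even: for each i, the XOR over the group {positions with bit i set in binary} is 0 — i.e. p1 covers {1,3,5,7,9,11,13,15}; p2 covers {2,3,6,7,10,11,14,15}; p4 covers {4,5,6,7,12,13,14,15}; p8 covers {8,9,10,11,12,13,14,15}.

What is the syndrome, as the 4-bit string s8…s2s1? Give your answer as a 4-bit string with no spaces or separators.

0000

s1 (pos 1,3,5,7,9,11,13,15): 0⊕1⊕1⊕0⊕1⊕1⊕1⊕1 = 0
s2 (pos 2,3,6,7,10,11,14,15): 1⊕1⊕1⊕0⊕1⊕1⊕0⊕1 = 0
s4 (pos 4,5,6,7,12,13,14,15): 0⊕1⊕1⊕0⊕0⊕1⊕0⊕1 = 0
s8 (pos 8,9,10,11,12,13,14,15): 1⊕1⊕1⊕1⊕0⊕1⊕0⊕1 = 0
Syndrome s8…s1 = 0000 → no error.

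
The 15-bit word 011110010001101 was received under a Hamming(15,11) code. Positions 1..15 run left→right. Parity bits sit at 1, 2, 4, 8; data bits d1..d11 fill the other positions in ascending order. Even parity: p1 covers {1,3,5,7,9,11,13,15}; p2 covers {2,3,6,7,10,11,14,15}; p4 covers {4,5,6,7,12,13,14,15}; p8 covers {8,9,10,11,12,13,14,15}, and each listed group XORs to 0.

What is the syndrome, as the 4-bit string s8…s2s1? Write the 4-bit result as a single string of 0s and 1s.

s1 (pos 1,3,5,7,9,11,13,15): 0⊕1⊕1⊕0⊕0⊕0⊕1⊕1 = 0
s2 (pos 2,3,6,7,10,11,14,15): 1⊕1⊕0⊕0⊕0⊕0⊕0⊕1 = 1
s4 (pos 4,5,6,7,12,13,14,15): 1⊕1⊕0⊕0⊕1⊕1⊕0⊕1 = 1
s8 (pos 8,9,10,11,12,13,14,15): 1⊕0⊕0⊕0⊕1⊕1⊕0⊕1 = 0
Syndrome s8…s1 = 0110 → error at position 6.

0110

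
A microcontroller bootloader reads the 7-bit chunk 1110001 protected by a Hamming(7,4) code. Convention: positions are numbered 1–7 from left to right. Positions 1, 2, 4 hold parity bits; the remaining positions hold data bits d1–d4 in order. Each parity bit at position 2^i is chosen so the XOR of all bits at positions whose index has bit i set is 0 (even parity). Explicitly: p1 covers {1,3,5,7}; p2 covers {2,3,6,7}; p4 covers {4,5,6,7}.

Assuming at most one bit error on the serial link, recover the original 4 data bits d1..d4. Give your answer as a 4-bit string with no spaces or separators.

1000

s1 (pos 1,3,5,7): 1⊕1⊕0⊕1 = 1
s2 (pos 2,3,6,7): 1⊕1⊕0⊕1 = 1
s4 (pos 4,5,6,7): 0⊕0⊕0⊕1 = 1
Syndrome s4…s1 = 111 → error at position 7.
Flip position 7: 1110001 → 1110000
Read data bits from positions 3,5,6,7: 1000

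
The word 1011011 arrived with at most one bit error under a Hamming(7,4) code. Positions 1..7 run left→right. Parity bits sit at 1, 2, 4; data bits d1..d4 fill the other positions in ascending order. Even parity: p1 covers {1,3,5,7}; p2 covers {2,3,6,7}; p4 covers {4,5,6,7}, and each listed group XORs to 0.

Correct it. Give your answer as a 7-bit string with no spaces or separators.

s1 (pos 1,3,5,7): 1⊕1⊕0⊕1 = 1
s2 (pos 2,3,6,7): 0⊕1⊕1⊕1 = 1
s4 (pos 4,5,6,7): 1⊕0⊕1⊕1 = 1
Syndrome s4…s1 = 111 → error at position 7.
Flip position 7: 1011011 → 1011010

1011010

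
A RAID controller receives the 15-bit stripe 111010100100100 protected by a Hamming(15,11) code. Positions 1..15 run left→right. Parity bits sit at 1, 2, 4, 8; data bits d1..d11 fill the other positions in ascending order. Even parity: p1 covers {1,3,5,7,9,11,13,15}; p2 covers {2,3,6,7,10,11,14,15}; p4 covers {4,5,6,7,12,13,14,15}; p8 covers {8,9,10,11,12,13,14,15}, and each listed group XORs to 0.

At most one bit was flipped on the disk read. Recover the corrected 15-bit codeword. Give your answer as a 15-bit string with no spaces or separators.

111000100100100

s1 (pos 1,3,5,7,9,11,13,15): 1⊕1⊕1⊕1⊕0⊕0⊕1⊕0 = 1
s2 (pos 2,3,6,7,10,11,14,15): 1⊕1⊕0⊕1⊕1⊕0⊕0⊕0 = 0
s4 (pos 4,5,6,7,12,13,14,15): 0⊕1⊕0⊕1⊕0⊕1⊕0⊕0 = 1
s8 (pos 8,9,10,11,12,13,14,15): 0⊕0⊕1⊕0⊕0⊕1⊕0⊕0 = 0
Syndrome s8…s1 = 0101 → error at position 5.
Flip position 5: 111010100100100 → 111000100100100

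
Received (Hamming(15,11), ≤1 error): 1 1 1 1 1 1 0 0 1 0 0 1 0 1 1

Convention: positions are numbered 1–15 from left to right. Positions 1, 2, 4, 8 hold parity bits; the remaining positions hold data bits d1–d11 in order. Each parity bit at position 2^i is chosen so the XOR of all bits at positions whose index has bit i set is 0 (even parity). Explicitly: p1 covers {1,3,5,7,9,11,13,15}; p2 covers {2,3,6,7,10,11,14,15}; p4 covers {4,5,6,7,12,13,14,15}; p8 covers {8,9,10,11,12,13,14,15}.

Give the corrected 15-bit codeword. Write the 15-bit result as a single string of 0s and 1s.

s1 (pos 1,3,5,7,9,11,13,15): 1⊕1⊕1⊕0⊕1⊕0⊕0⊕1 = 1
s2 (pos 2,3,6,7,10,11,14,15): 1⊕1⊕1⊕0⊕0⊕0⊕1⊕1 = 1
s4 (pos 4,5,6,7,12,13,14,15): 1⊕1⊕1⊕0⊕1⊕0⊕1⊕1 = 0
s8 (pos 8,9,10,11,12,13,14,15): 0⊕1⊕0⊕0⊕1⊕0⊕1⊕1 = 0
Syndrome s8…s1 = 0011 → error at position 3.
Flip position 3: 111111001001011 → 110111001001011

110111001001011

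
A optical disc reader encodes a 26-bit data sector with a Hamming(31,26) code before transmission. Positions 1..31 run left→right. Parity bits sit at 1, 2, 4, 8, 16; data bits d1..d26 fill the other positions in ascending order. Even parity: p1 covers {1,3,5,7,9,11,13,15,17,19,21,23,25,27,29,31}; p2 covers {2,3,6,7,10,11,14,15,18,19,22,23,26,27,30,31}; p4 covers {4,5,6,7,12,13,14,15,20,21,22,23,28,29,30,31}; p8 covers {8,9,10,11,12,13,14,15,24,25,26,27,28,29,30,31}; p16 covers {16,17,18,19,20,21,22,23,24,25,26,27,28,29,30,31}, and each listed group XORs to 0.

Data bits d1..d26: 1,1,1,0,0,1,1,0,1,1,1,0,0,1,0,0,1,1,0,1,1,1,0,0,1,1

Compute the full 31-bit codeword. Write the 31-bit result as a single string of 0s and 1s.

Place data at non-parity positions: p1 p2 1 p4 1 1 0 p8 0 1 1 0 1 1 1 p16 0 0 1 0 0 1 1 0 1 1 1 0 0 1 1
p1 (pos 1,3,5,7,9,11,13,15,17,19,21,23,25,27,29,31): XOR of data positions = 1⊕1⊕0⊕0⊕1⊕1⊕1⊕0⊕1⊕0⊕1⊕1⊕1⊕0⊕1 = 0
p2 (pos 2,3,6,7,10,11,14,15,18,19,22,23,26,27,30,31): XOR of data positions = 1⊕1⊕0⊕1⊕1⊕1⊕1⊕0⊕1⊕1⊕1⊕1⊕1⊕1⊕1 = 1
p4 (pos 4,5,6,7,12,13,14,15,20,21,22,23,28,29,30,31): XOR of data positions = 1⊕1⊕0⊕0⊕1⊕1⊕1⊕0⊕0⊕1⊕1⊕0⊕0⊕1⊕1 = 1
p8 (pos 8,9,10,11,12,13,14,15,24,25,26,27,28,29,30,31): XOR of data positions = 0⊕1⊕1⊕0⊕1⊕1⊕1⊕0⊕1⊕1⊕1⊕0⊕0⊕1⊕1 = 0
p16 (pos 16,17,18,19,20,21,22,23,24,25,26,27,28,29,30,31): XOR of data positions = 0⊕0⊕1⊕0⊕0⊕1⊕1⊕0⊕1⊕1⊕1⊕0⊕0⊕1⊕1 = 0
Codeword: 0111110001101110001001101110011

0111110001101110001001101110011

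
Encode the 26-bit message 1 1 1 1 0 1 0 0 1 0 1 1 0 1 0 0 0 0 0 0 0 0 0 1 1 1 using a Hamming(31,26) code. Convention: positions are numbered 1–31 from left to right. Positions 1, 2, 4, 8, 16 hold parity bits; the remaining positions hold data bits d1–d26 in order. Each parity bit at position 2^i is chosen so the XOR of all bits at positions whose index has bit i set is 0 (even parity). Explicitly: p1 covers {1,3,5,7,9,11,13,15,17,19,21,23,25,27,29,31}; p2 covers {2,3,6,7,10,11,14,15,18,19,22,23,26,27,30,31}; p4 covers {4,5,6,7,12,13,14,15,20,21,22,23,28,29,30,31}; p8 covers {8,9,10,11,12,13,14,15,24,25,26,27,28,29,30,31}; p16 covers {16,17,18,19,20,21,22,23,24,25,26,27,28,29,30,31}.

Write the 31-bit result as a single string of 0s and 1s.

Place data at non-parity positions: p1 p2 1 p4 1 1 1 p8 0 1 0 0 1 0 1 p16 1 0 1 0 0 0 0 0 0 0 0 0 1 1 1
p1 (pos 1,3,5,7,9,11,13,15,17,19,21,23,25,27,29,31): XOR of data positions = 1⊕1⊕1⊕0⊕0⊕1⊕1⊕1⊕1⊕0⊕0⊕0⊕0⊕1⊕1 = 1
p2 (pos 2,3,6,7,10,11,14,15,18,19,22,23,26,27,30,31): XOR of data positions = 1⊕1⊕1⊕1⊕0⊕0⊕1⊕0⊕1⊕0⊕0⊕0⊕0⊕1⊕1 = 0
p4 (pos 4,5,6,7,12,13,14,15,20,21,22,23,28,29,30,31): XOR of data positions = 1⊕1⊕1⊕0⊕1⊕0⊕1⊕0⊕0⊕0⊕0⊕0⊕1⊕1⊕1 = 0
p8 (pos 8,9,10,11,12,13,14,15,24,25,26,27,28,29,30,31): XOR of data positions = 0⊕1⊕0⊕0⊕1⊕0⊕1⊕0⊕0⊕0⊕0⊕0⊕1⊕1⊕1 = 0
p16 (pos 16,17,18,19,20,21,22,23,24,25,26,27,28,29,30,31): XOR of data positions = 1⊕0⊕1⊕0⊕0⊕0⊕0⊕0⊕0⊕0⊕0⊕0⊕1⊕1⊕1 = 1
Codeword: 1010111001001011101000000000111

1010111001001011101000000000111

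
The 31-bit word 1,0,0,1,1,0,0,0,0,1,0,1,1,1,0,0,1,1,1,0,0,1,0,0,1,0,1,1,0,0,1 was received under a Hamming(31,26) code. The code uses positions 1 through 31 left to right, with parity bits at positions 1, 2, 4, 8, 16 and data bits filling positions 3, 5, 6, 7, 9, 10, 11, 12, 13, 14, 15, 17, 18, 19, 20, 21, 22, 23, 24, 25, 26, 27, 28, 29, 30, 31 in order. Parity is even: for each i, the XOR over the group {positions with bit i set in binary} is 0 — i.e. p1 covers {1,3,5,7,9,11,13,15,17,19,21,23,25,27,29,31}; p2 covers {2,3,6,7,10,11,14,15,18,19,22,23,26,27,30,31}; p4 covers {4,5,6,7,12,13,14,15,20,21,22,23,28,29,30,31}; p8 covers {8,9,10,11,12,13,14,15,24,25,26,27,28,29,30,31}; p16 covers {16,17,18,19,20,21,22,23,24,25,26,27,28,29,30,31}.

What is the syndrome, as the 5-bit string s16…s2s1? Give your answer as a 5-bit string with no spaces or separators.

s1 (pos 1,3,5,7,9,11,13,15,17,19,21,23,25,27,29,31): 1⊕0⊕1⊕0⊕0⊕0⊕1⊕0⊕1⊕1⊕0⊕0⊕1⊕1⊕0⊕1 = 0
s2 (pos 2,3,6,7,10,11,14,15,18,19,22,23,26,27,30,31): 0⊕0⊕0⊕0⊕1⊕0⊕1⊕0⊕1⊕1⊕1⊕0⊕0⊕1⊕0⊕1 = 1
s4 (pos 4,5,6,7,12,13,14,15,20,21,22,23,28,29,30,31): 1⊕1⊕0⊕0⊕1⊕1⊕1⊕0⊕0⊕0⊕1⊕0⊕1⊕0⊕0⊕1 = 0
s8 (pos 8,9,10,11,12,13,14,15,24,25,26,27,28,29,30,31): 0⊕0⊕1⊕0⊕1⊕1⊕1⊕0⊕0⊕1⊕0⊕1⊕1⊕0⊕0⊕1 = 0
s16 (pos 16,17,18,19,20,21,22,23,24,25,26,27,28,29,30,31): 0⊕1⊕1⊕1⊕0⊕0⊕1⊕0⊕0⊕1⊕0⊕1⊕1⊕0⊕0⊕1 = 0
Syndrome s16…s1 = 00010 → error at position 2.

00010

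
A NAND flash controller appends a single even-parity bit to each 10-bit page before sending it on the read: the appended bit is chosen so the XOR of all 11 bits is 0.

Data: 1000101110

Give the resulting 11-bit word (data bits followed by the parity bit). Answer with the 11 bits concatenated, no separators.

XOR of the 10 data bits: 1⊕0⊕0⊕0⊕1⊕0⊕1⊕1⊕1⊕0 = 1
Parity bit = 1 (so all 11 bits XOR to 0).

10001011101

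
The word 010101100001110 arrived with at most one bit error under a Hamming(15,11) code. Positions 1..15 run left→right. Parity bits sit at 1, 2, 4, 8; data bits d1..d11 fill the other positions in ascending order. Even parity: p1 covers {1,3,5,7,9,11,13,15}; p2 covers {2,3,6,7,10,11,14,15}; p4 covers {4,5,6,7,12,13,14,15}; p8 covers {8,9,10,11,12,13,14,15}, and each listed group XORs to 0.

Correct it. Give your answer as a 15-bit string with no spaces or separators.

010101110001110

s1 (pos 1,3,5,7,9,11,13,15): 0⊕0⊕0⊕1⊕0⊕0⊕1⊕0 = 0
s2 (pos 2,3,6,7,10,11,14,15): 1⊕0⊕1⊕1⊕0⊕0⊕1⊕0 = 0
s4 (pos 4,5,6,7,12,13,14,15): 1⊕0⊕1⊕1⊕1⊕1⊕1⊕0 = 0
s8 (pos 8,9,10,11,12,13,14,15): 0⊕0⊕0⊕0⊕1⊕1⊕1⊕0 = 1
Syndrome s8…s1 = 1000 → error at position 8.
Flip position 8: 010101100001110 → 010101110001110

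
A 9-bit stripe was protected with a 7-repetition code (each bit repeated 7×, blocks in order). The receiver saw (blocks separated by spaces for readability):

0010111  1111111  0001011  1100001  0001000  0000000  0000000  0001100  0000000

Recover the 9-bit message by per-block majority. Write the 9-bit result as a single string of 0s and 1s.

Block 1 (0010111): 4 ones → 1
Block 2 (1111111): 7 ones → 1
Block 3 (0001011): 3 ones → 0
Block 4 (1100001): 3 ones → 0
Block 5 (0001000): 1 one → 0
Block 6 (0000000): 0 ones → 0
Block 7 (0000000): 0 ones → 0
Block 8 (0001100): 2 ones → 0
Block 9 (0000000): 0 ones → 0

110000000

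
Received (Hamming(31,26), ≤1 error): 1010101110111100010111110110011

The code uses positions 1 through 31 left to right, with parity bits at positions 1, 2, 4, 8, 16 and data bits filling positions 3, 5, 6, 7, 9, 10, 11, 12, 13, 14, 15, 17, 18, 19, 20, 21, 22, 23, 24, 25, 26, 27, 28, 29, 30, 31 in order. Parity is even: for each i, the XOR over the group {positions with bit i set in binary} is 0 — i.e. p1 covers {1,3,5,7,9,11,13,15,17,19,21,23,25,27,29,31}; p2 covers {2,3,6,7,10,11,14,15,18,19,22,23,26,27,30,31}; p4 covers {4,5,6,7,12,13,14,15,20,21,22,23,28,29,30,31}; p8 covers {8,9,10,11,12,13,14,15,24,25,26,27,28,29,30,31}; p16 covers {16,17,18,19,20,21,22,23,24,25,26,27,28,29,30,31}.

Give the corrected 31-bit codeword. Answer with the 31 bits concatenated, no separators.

s1 (pos 1,3,5,7,9,11,13,15,17,19,21,23,25,27,29,31): 1⊕1⊕1⊕1⊕1⊕1⊕1⊕0⊕0⊕0⊕1⊕1⊕0⊕1⊕0⊕1 = 1
s2 (pos 2,3,6,7,10,11,14,15,18,19,22,23,26,27,30,31): 0⊕1⊕0⊕1⊕0⊕1⊕1⊕0⊕1⊕0⊕1⊕1⊕1⊕1⊕1⊕1 = 1
s4 (pos 4,5,6,7,12,13,14,15,20,21,22,23,28,29,30,31): 0⊕1⊕0⊕1⊕1⊕1⊕1⊕0⊕1⊕1⊕1⊕1⊕0⊕0⊕1⊕1 = 1
s8 (pos 8,9,10,11,12,13,14,15,24,25,26,27,28,29,30,31): 1⊕1⊕0⊕1⊕1⊕1⊕1⊕0⊕1⊕0⊕1⊕1⊕0⊕0⊕1⊕1 = 1
s16 (pos 16,17,18,19,20,21,22,23,24,25,26,27,28,29,30,31): 0⊕0⊕1⊕0⊕1⊕1⊕1⊕1⊕1⊕0⊕1⊕1⊕0⊕0⊕1⊕1 = 0
Syndrome s16…s1 = 01111 → error at position 15.
Flip position 15: 1010101110111100010111110110011 → 1010101110111110010111110110011

1010101110111110010111110110011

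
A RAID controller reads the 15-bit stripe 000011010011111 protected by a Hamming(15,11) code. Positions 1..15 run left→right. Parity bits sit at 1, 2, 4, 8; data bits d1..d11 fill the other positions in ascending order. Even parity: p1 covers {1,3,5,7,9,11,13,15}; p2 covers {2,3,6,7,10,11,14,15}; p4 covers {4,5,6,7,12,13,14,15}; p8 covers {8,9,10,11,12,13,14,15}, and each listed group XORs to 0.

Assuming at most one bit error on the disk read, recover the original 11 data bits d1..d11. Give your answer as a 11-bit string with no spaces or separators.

s1 (pos 1,3,5,7,9,11,13,15): 0⊕0⊕1⊕0⊕0⊕1⊕1⊕1 = 0
s2 (pos 2,3,6,7,10,11,14,15): 0⊕0⊕1⊕0⊕0⊕1⊕1⊕1 = 0
s4 (pos 4,5,6,7,12,13,14,15): 0⊕1⊕1⊕0⊕1⊕1⊕1⊕1 = 0
s8 (pos 8,9,10,11,12,13,14,15): 1⊕0⊕0⊕1⊕1⊕1⊕1⊕1 = 0
Syndrome s8…s1 = 0000 → no error.
Read data bits from positions 3,5,6,7,9,10,11,12,13,14,15: 01100011111

01100011111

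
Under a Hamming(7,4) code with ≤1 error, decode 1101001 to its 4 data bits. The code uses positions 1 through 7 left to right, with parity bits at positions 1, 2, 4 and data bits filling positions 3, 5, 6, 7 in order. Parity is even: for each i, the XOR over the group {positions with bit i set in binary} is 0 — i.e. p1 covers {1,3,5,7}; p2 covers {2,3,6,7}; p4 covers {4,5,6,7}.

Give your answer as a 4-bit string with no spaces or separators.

0001

s1 (pos 1,3,5,7): 1⊕0⊕0⊕1 = 0
s2 (pos 2,3,6,7): 1⊕0⊕0⊕1 = 0
s4 (pos 4,5,6,7): 1⊕0⊕0⊕1 = 0
Syndrome s4…s1 = 000 → no error.
Read data bits from positions 3,5,6,7: 0001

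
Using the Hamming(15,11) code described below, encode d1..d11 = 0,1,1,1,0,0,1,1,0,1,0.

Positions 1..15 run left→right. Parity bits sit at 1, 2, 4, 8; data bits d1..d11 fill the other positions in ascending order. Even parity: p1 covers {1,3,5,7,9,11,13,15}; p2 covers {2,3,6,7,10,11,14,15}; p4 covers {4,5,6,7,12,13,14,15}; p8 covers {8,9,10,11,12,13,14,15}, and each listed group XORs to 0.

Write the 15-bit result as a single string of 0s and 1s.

100111110011010

Place data at non-parity positions: p1 p2 0 p4 1 1 1 p8 0 0 1 1 0 1 0
p1 (pos 1,3,5,7,9,11,13,15): XOR of data positions = 0⊕1⊕1⊕0⊕1⊕0⊕0 = 1
p2 (pos 2,3,6,7,10,11,14,15): XOR of data positions = 0⊕1⊕1⊕0⊕1⊕1⊕0 = 0
p4 (pos 4,5,6,7,12,13,14,15): XOR of data positions = 1⊕1⊕1⊕1⊕0⊕1⊕0 = 1
p8 (pos 8,9,10,11,12,13,14,15): XOR of data positions = 0⊕0⊕1⊕1⊕0⊕1⊕0 = 1
Codeword: 100111110011010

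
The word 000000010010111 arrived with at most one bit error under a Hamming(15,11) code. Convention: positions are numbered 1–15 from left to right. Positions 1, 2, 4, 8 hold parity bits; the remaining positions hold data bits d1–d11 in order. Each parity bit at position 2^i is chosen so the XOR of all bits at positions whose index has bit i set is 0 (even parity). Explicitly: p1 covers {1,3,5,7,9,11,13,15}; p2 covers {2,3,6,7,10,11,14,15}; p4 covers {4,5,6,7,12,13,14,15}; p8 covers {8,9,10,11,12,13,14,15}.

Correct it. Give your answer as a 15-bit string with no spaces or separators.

s1 (pos 1,3,5,7,9,11,13,15): 0⊕0⊕0⊕0⊕0⊕1⊕1⊕1 = 1
s2 (pos 2,3,6,7,10,11,14,15): 0⊕0⊕0⊕0⊕0⊕1⊕1⊕1 = 1
s4 (pos 4,5,6,7,12,13,14,15): 0⊕0⊕0⊕0⊕0⊕1⊕1⊕1 = 1
s8 (pos 8,9,10,11,12,13,14,15): 1⊕0⊕0⊕1⊕0⊕1⊕1⊕1 = 1
Syndrome s8…s1 = 1111 → error at position 15.
Flip position 15: 000000010010111 → 000000010010110

000000010010110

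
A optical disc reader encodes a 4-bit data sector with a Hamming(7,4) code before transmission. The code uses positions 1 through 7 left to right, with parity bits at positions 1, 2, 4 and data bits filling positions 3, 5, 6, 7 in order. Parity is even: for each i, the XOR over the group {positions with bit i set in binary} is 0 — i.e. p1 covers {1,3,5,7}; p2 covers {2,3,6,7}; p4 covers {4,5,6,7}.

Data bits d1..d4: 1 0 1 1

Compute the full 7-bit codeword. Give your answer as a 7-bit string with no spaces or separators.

0110011

Place data at non-parity positions: p1 p2 1 p4 0 1 1
p1 (pos 1,3,5,7): XOR of data positions = 1⊕0⊕1 = 0
p2 (pos 2,3,6,7): XOR of data positions = 1⊕1⊕1 = 1
p4 (pos 4,5,6,7): XOR of data positions = 0⊕1⊕1 = 0
Codeword: 0110011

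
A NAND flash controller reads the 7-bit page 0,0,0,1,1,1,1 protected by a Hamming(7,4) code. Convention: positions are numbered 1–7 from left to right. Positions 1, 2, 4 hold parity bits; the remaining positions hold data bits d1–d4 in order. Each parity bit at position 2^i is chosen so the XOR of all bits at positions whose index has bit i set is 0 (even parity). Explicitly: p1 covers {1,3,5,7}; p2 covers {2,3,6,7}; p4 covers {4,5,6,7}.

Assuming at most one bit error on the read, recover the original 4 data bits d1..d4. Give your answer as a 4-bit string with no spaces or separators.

s1 (pos 1,3,5,7): 0⊕0⊕1⊕1 = 0
s2 (pos 2,3,6,7): 0⊕0⊕1⊕1 = 0
s4 (pos 4,5,6,7): 1⊕1⊕1⊕1 = 0
Syndrome s4…s1 = 000 → no error.
Read data bits from positions 3,5,6,7: 0111

0111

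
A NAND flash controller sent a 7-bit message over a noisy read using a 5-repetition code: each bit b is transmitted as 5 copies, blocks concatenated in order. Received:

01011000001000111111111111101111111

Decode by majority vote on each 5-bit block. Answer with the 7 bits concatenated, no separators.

Block 1 (01011): 3 ones → 1
Block 2 (00000): 0 ones → 0
Block 3 (10001): 2 ones → 0
Block 4 (11111): 5 ones → 1
Block 5 (11111): 5 ones → 1
Block 6 (11011): 4 ones → 1
Block 7 (11111): 5 ones → 1

1001111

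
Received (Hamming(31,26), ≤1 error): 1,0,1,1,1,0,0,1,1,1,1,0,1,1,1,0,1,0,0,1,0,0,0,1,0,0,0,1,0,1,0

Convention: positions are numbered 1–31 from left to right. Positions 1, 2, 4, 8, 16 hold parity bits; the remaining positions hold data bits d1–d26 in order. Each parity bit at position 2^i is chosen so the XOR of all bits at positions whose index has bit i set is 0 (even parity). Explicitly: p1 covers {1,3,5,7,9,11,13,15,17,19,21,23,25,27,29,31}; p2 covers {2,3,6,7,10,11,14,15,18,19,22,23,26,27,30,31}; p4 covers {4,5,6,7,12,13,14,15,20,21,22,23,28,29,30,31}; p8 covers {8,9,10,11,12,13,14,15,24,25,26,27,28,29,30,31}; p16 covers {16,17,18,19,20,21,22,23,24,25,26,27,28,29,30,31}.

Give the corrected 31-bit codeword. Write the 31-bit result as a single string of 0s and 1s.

s1 (pos 1,3,5,7,9,11,13,15,17,19,21,23,25,27,29,31): 1⊕1⊕1⊕0⊕1⊕1⊕1⊕1⊕1⊕0⊕0⊕0⊕0⊕0⊕0⊕0 = 0
s2 (pos 2,3,6,7,10,11,14,15,18,19,22,23,26,27,30,31): 0⊕1⊕0⊕0⊕1⊕1⊕1⊕1⊕0⊕0⊕0⊕0⊕0⊕0⊕1⊕0 = 0
s4 (pos 4,5,6,7,12,13,14,15,20,21,22,23,28,29,30,31): 1⊕1⊕0⊕0⊕0⊕1⊕1⊕1⊕1⊕0⊕0⊕0⊕1⊕0⊕1⊕0 = 0
s8 (pos 8,9,10,11,12,13,14,15,24,25,26,27,28,29,30,31): 1⊕1⊕1⊕1⊕0⊕1⊕1⊕1⊕1⊕0⊕0⊕0⊕1⊕0⊕1⊕0 = 0
s16 (pos 16,17,18,19,20,21,22,23,24,25,26,27,28,29,30,31): 0⊕1⊕0⊕0⊕1⊕0⊕0⊕0⊕1⊕0⊕0⊕0⊕1⊕0⊕1⊕0 = 1
Syndrome s16…s1 = 10000 → error at position 16.
Flip position 16: 1011100111101110100100010001010 → 1011100111101111100100010001010

1011100111101111100100010001010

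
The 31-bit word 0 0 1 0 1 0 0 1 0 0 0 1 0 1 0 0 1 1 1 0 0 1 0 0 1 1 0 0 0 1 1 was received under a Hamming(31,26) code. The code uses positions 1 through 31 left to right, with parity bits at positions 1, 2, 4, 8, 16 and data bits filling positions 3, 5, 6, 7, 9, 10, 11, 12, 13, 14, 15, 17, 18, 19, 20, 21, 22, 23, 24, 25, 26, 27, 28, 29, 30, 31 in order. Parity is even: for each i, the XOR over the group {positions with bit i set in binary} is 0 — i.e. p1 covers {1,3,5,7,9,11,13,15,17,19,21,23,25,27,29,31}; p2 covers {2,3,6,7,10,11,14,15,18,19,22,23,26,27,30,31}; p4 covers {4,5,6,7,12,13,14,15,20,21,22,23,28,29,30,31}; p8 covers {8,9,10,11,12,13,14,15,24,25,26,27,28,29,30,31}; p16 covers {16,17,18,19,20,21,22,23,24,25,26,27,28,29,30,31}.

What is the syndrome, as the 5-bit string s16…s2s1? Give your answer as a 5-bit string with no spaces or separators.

s1 (pos 1,3,5,7,9,11,13,15,17,19,21,23,25,27,29,31): 0⊕1⊕1⊕0⊕0⊕0⊕0⊕0⊕1⊕1⊕0⊕0⊕1⊕0⊕0⊕1 = 0
s2 (pos 2,3,6,7,10,11,14,15,18,19,22,23,26,27,30,31): 0⊕1⊕0⊕0⊕0⊕0⊕1⊕0⊕1⊕1⊕1⊕0⊕1⊕0⊕1⊕1 = 0
s4 (pos 4,5,6,7,12,13,14,15,20,21,22,23,28,29,30,31): 0⊕1⊕0⊕0⊕1⊕0⊕1⊕0⊕0⊕0⊕1⊕0⊕0⊕0⊕1⊕1 = 0
s8 (pos 8,9,10,11,12,13,14,15,24,25,26,27,28,29,30,31): 1⊕0⊕0⊕0⊕1⊕0⊕1⊕0⊕0⊕1⊕1⊕0⊕0⊕0⊕1⊕1 = 1
s16 (pos 16,17,18,19,20,21,22,23,24,25,26,27,28,29,30,31): 0⊕1⊕1⊕1⊕0⊕0⊕1⊕0⊕0⊕1⊕1⊕0⊕0⊕0⊕1⊕1 = 0
Syndrome s16…s1 = 01000 → error at position 8.

01000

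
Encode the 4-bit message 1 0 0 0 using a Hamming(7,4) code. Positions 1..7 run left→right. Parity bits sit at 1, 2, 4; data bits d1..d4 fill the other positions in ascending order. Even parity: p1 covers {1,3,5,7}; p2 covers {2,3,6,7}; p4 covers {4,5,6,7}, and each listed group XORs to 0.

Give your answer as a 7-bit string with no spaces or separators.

1110000

Place data at non-parity positions: p1 p2 1 p4 0 0 0
p1 (pos 1,3,5,7): XOR of data positions = 1⊕0⊕0 = 1
p2 (pos 2,3,6,7): XOR of data positions = 1⊕0⊕0 = 1
p4 (pos 4,5,6,7): XOR of data positions = 0⊕0⊕0 = 0
Codeword: 1110000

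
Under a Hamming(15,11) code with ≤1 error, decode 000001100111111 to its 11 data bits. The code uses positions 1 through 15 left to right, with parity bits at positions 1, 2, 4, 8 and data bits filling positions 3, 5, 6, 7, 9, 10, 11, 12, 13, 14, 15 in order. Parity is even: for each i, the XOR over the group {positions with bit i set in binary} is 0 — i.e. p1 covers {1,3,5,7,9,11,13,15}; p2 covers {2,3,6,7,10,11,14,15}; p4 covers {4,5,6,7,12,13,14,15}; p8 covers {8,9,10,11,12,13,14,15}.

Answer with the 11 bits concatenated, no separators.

s1 (pos 1,3,5,7,9,11,13,15): 0⊕0⊕0⊕1⊕0⊕1⊕1⊕1 = 0
s2 (pos 2,3,6,7,10,11,14,15): 0⊕0⊕1⊕1⊕1⊕1⊕1⊕1 = 0
s4 (pos 4,5,6,7,12,13,14,15): 0⊕0⊕1⊕1⊕1⊕1⊕1⊕1 = 0
s8 (pos 8,9,10,11,12,13,14,15): 0⊕0⊕1⊕1⊕1⊕1⊕1⊕1 = 0
Syndrome s8…s1 = 0000 → no error.
Read data bits from positions 3,5,6,7,9,10,11,12,13,14,15: 00110111111

00110111111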